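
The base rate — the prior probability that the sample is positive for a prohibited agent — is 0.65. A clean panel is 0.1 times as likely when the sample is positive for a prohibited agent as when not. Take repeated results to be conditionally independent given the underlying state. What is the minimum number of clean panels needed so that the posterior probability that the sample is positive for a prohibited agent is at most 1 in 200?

Prior odds = 0.65/0.35 = 13/7.
Likelihood ratio per clean panel = 0.1.
Target posterior odds = 0.005/0.995 = 1/199.
Need (13/7) × 0.1ⁿ ≤ 1/199, i.e. 0.1ⁿ ≤ 7/2587.
0.1² = 0.01 is still above 7/2587 but 0.1³ = 0.001 is at or below it, so n = 3.

3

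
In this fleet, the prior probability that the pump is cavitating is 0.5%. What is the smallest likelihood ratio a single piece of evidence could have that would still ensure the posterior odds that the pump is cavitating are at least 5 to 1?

995

Prior odds = 0.005/0.995 = 1/199.
Target odds = 5.
Required Bayes factor = 5 ÷ (1/199) = 995.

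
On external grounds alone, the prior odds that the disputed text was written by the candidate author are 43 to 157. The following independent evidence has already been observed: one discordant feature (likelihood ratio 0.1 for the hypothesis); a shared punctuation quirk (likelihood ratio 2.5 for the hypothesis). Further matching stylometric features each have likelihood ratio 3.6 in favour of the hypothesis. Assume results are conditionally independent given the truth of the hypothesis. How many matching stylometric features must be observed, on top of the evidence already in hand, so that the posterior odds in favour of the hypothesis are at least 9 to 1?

4

Prior odds = 43/157.
Combined Bayes factor of the evidence already in hand = 0.1 × 2.5 = 0.25.
Odds after that evidence = (43/157) × 0.25 = 43/628.
Target odds = 9.
Need 3.6ⁿ ≥ 9 ÷ (43/628) = 5652/43.
3.6³ = 46.656 falls short of 5652/43 but 3.6⁴ = 167.9616 reaches it, so n = 4.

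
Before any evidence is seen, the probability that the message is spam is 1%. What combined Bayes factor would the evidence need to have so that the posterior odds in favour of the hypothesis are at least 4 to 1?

Prior odds = 0.01/0.99 = 1/99.
Target odds = 4.
Required Bayes factor = 4 ÷ (1/99) = 396.

396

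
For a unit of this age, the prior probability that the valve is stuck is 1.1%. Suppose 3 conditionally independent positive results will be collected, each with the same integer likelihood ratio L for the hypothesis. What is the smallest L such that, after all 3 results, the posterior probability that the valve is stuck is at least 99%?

21

Prior odds = 0.011/0.989 = 11/989.
Target odds = 0.99/0.01 = 99.
Need L³ ≥ 99 ÷ (11/989) = 8901.
20³ = 8000 < 8901 ≤ 9261 = 21³, so L = 21.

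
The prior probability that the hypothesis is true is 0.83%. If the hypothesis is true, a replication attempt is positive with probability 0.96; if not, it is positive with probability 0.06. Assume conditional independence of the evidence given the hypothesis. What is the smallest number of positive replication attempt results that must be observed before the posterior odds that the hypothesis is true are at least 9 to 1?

Prior odds: 0.0083 ÷ 0.9917 = 83/9917.
Likelihood ratio of a positive = 0.96/0.06 = 16.
Target odds = 9.
Need (83/9917) × 16ⁿ ≥ 9, i.e. 16ⁿ ≥ 89253/83.
16² = 256 falls short of 89253/83 but 16³ = 4096 reaches it, so n = 3.

3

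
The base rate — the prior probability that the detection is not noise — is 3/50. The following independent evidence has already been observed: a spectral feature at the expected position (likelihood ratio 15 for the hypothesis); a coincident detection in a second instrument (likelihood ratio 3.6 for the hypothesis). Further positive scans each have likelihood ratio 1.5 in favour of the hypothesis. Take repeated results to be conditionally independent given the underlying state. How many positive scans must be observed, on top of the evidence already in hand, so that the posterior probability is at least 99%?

Prior odds = 0.06/0.94 = 3/47.
Combined Bayes factor of the evidence already in hand = 15 × 3.6 = 54.
Odds after that evidence = (3/47) × 54 = 162/47.
Target odds = 0.99/0.01 = 99.
Need 1.5ⁿ ≥ 99 ÷ (162/47) = 517/18.
1.5⁸ = 25.62890625 falls short of 517/18 but 1.5⁹ = 19683/512 reaches it, so n = 9.

9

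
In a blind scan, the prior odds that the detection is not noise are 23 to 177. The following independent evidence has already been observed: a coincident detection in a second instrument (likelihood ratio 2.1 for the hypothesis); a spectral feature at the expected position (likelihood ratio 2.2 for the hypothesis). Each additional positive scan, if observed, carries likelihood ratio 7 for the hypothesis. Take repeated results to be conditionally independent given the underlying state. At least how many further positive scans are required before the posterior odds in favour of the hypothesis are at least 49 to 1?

3

Prior odds = 23/177.
Combined Bayes factor of the evidence already in hand = 2.1 × 2.2 = 4.62.
Odds after that evidence = (23/177) × 4.62 = 1771/2950.
Target odds = 49.
Need 7ⁿ ≥ 49 ÷ (1771/2950) = 20650/253.
7² = 49 falls short of 20650/253 but 7³ = 343 reaches it, so n = 3.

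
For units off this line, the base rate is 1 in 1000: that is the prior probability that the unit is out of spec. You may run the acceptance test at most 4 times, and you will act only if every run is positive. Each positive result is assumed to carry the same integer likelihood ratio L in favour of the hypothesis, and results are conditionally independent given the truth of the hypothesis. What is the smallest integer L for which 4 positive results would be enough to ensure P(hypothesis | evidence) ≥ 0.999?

32

Prior odds = 0.001/0.999 = 1/999.
Target odds = 0.999/0.001 = 999.
Need L⁴ ≥ 999 ÷ (1/999) = 998001.
31⁴ = 923521 < 998001 ≤ 1048576 = 32⁴, so L = 32.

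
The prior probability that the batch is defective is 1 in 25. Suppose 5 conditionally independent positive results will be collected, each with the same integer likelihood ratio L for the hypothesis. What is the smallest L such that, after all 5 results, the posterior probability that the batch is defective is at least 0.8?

3

Prior odds = 0.04/0.96 = 1/24.
Target odds = 0.8/0.2 = 4.
Need L⁵ ≥ 4 ÷ (1/24) = 96.
2⁵ = 32 < 96 ≤ 243 = 3⁵, so L = 3.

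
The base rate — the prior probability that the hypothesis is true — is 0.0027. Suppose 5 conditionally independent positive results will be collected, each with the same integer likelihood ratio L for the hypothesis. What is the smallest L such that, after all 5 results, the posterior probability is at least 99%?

Prior odds = 0.0027/0.9973 = 27/9973.
Target odds = 0.99/0.01 = 99.
Need L⁵ ≥ 99 ÷ (27/9973) = 109703/3.
8⁵ = 32768 < 109703/3 ≤ 59049 = 9⁵, so L = 9.

9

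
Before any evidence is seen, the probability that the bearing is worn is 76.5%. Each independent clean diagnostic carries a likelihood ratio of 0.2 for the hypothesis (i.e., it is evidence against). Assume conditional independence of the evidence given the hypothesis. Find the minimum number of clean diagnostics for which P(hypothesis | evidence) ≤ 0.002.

Prior odds: 0.765 ÷ 0.235 = 153/47.
Likelihood ratio per clean diagnostic = 0.2.
Target odds: 0.002 ÷ 0.998 = 1/499.
Require 0.2ⁿ ≤ 1/499 ÷ (153/47) = 47/76347.
0.2⁴ = 0.0016 is still above 47/76347 but 0.2⁵ = 0.00032 is at or below it, so n = 5.

5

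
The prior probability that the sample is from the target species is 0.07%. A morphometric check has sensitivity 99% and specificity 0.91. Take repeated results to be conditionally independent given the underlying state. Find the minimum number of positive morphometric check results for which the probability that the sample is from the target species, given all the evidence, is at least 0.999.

6

Prior odds = 0.0007/0.9993 = 7/9993.
False-positive rate = 1 − 0.91 = 0.09; likelihood ratio of a positive = 0.99/0.09 = 11.
Target odds: 0.999 ÷ 0.001 = 999.
Need (7/9993) × 11ⁿ ≥ 999, i.e. 11ⁿ ≥ 9983007/7.
11⁵ = 161051 falls short of 9983007/7 but 11⁶ = 1771561 reaches it, so n = 6.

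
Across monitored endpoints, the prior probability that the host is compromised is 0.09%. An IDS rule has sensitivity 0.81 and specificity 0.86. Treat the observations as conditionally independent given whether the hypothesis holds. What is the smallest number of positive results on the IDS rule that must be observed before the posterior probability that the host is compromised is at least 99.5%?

Prior odds: 0.0009 ÷ 0.9991 = 9/9991.
False-positive rate = 1 − 0.86 = 0.14; likelihood ratio of a positive = 0.81/0.14 = 81/14.
Target odds: 0.995 ÷ 0.005 = 199.
Need (9/9991) × (81/14)ⁿ ≥ 199, i.e. (81/14)ⁿ ≥ 1988209/9.
(81/14)⁷ ≈217020 falls short of 1988209/9 but (81/14)⁸ ≈1.25561e+06 reaches it, so n = 8.

8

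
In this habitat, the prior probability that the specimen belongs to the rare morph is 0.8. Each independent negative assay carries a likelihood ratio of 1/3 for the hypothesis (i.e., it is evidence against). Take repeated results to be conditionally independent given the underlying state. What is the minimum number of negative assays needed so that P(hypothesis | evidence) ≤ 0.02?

5

Prior odds: 0.8 ÷ 0.2 = 4.
Likelihood ratio per negative assay = 1/3.
Target odds: 0.02 ÷ 0.98 = 1/49.
Require (1/3)ⁿ ≤ 1/49 ÷ 4 = 1/196.
(1/3)⁴ = 1/81 is still above 1/196 but (1/3)⁵ = 1/243 is at or below it, so n = 5.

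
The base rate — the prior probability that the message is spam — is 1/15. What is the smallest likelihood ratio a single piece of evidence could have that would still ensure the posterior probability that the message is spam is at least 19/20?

Prior odds = (1/15)/(14/15) = 1/14.
Target odds = 0.95/0.05 = 19.
Required Bayes factor = 19 ÷ (1/14) = 266.

266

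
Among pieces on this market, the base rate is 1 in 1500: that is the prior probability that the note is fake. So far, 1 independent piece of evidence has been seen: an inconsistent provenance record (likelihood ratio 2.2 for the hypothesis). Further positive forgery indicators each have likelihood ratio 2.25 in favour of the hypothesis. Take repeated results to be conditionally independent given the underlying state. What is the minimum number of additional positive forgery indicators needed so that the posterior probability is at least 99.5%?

15

Prior odds = (1/1500)/(1499/1500) = 1/1499.
Bayes factor of the evidence already in hand = 2.2.
Odds after that evidence = (1/1499) × 2.2 = 11/7495.
Target odds = 0.995/0.005 = 199.
Need 2.25ⁿ ≥ 199 ÷ (11/7495) = 1491505/11.
2.25¹⁴ ≈85222.7 falls short of 1491505/11 but 2.25¹⁵ ≈191751 reaches it, so n = 15.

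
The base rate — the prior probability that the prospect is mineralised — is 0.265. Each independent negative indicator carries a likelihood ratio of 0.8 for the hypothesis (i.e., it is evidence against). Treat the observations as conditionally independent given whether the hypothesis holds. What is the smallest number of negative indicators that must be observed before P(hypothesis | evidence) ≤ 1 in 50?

Prior odds: 0.265 ÷ 0.735 = 53/147.
Likelihood ratio per negative indicator = 0.8.
Target posterior odds = 0.02/0.98 = 1/49.
Require 0.8ⁿ ≤ 1/49 ÷ (53/147) = 3/53.
0.8¹² = 16777216/244140625 is still above 3/53 but 0.8¹³ ≈0.0549756 is at or below it, so n = 13.

13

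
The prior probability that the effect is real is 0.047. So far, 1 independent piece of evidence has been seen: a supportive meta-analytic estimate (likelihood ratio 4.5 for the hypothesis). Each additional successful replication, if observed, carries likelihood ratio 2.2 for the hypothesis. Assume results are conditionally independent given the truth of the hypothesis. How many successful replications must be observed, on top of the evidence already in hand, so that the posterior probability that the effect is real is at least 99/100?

Prior odds = 0.047/0.953 = 47/953.
Bayes factor of the evidence already in hand = 4.5.
Odds after that evidence = (47/953) × 4.5 = 423/1906.
Target odds = 0.99/0.01 = 99.
Need 2.2ⁿ ≥ 99 ÷ (423/1906) = 20966/47.
2.2⁷ = 19487171/78125 falls short of 20966/47 but 2.2⁸ = 214358881/390625 reaches it, so n = 8.

8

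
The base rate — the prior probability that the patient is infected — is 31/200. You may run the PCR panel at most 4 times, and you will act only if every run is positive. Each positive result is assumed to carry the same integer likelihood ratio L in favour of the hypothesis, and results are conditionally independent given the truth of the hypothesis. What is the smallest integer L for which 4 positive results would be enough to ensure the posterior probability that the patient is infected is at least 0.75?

Prior odds = 0.155/0.845 = 31/169.
Target odds = 0.75/0.25 = 3.
Need L⁴ ≥ 3 ÷ (31/169) = 507/31.
2⁴ = 16 < 507/31 ≤ 81 = 3⁴, so L = 3.

3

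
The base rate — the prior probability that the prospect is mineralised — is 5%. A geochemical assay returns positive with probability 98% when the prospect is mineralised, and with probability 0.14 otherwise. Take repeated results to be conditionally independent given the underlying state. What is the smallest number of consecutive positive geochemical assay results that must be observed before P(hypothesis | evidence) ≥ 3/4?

3

Prior odds: 0.05 ÷ 0.95 = 1/19.
Likelihood ratio of a positive result = 0.98/0.14 = 7.
Target odds: 0.75 ÷ 0.25 = 3.
Need (1/19) × 7ⁿ ≥ 3, i.e. 7ⁿ ≥ 57.
7² = 49 falls short of 57 but 7³ = 343 reaches it, so n = 3.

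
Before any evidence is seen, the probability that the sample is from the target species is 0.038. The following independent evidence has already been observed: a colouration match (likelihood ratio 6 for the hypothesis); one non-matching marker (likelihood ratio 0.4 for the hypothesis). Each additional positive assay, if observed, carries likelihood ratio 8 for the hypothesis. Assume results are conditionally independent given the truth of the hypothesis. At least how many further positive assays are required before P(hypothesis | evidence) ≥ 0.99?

Prior odds = 0.038/0.962 = 19/481.
Combined Bayes factor of the evidence already in hand = 6 × 0.4 = 2.4.
Odds after that evidence = (19/481) × 2.4 = 228/2405.
Target odds = 0.99/0.01 = 99.
Need 8ⁿ ≥ 99 ÷ (228/2405) = 79365/76.
8³ = 512 falls short of 79365/76 but 8⁴ = 4096 reaches it, so n = 4.

4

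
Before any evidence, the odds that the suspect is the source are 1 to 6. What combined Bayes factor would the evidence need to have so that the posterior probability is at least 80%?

Prior odds = 1/6.
Target odds = 0.8/0.2 = 4.
Required Bayes factor = 4 ÷ (1/6) = 24.

24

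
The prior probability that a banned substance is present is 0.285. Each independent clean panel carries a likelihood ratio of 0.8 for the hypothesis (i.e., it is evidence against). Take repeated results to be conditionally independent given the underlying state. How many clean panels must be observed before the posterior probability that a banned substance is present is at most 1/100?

Prior odds: 0.285 ÷ 0.715 = 57/143.
Likelihood ratio per clean panel = 0.8.
Target posterior odds = 0.01/0.99 = 1/99.
Require 0.8ⁿ ≤ 1/99 ÷ (57/143) = 13/513.
0.8¹⁶ ≈0.0281475 is still above 13/513 but 0.8¹⁷ ≈0.022518 is at or below it, so n = 17.

17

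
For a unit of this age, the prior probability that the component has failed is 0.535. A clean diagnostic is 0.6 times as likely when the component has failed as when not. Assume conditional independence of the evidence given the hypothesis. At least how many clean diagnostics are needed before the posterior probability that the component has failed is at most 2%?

8

Prior odds = 0.535/0.465 = 107/93.
Likelihood ratio per clean diagnostic = 0.6.
Target posterior odds = 0.02/0.98 = 1/49.
Require 0.6ⁿ ≤ 1/49 ÷ (107/93) = 93/5243.
0.6⁷ = 2187/78125 is still above 93/5243 but 0.6⁸ = 6561/390625 is at or below it, so n = 8.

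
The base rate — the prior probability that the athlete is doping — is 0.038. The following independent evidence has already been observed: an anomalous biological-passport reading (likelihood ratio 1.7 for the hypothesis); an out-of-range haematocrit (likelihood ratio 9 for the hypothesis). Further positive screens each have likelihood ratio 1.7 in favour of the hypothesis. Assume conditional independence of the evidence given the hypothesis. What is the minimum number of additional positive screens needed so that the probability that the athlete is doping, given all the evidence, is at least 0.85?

Prior odds = 0.038/0.962 = 19/481.
Combined Bayes factor of the evidence already in hand = 1.7 × 9 = 15.3.
Odds after that evidence = (19/481) × 15.3 = 2907/4810.
Target odds = 0.85/0.15 = 17/3.
Need 1.7ⁿ ≥ 17/3 ÷ (2907/4810) = 4810/513.
1.7⁴ = 8.3521 falls short of 4810/513 but 1.7⁵ = 1419857/100000 reaches it, so n = 5.

5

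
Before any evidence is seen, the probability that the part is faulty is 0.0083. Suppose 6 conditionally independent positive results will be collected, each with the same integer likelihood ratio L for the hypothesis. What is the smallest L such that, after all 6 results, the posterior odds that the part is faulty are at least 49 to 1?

5

Prior odds = 0.0083/0.9917 = 83/9917.
Target odds = 49.
Need L⁶ ≥ 49 ÷ (83/9917) = 485933/83.
4⁶ = 4096 < 485933/83 ≤ 15625 = 5⁶, so L = 5.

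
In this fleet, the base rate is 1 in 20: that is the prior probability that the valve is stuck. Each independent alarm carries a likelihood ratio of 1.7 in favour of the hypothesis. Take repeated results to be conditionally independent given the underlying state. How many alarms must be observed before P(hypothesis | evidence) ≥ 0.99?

15

Prior odds: 0.05 ÷ 0.95 = 1/19.
Likelihood ratio per alarm = 1.7.
Target odds: 0.99 ÷ 0.01 = 99.
Need (1/19) × 1.7ⁿ ≥ 99, i.e. 1.7ⁿ ≥ 1881.
1.7¹⁴ ≈1683.78 falls short of 1881 but 1.7¹⁵ ≈2862.42 reaches it, so n = 15.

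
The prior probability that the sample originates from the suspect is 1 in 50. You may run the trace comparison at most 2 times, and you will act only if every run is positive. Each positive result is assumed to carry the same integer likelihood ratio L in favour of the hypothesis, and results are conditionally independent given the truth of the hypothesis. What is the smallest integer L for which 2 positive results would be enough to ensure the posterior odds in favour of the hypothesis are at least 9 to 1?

Prior odds = 0.02/0.98 = 1/49.
Target odds = 9.
Need L² ≥ 9 ÷ (1/49) = 441.
20² = 400 < 441 ≤ 441 = 21², so L = 21.

21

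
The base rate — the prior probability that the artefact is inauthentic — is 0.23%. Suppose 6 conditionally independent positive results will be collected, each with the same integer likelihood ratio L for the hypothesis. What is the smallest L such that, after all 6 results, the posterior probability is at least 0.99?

6

Prior odds = 0.0023/0.9977 = 23/9977.
Target odds = 0.99/0.01 = 99.
Need L⁶ ≥ 99 ÷ (23/9977) = 987723/23.
5⁶ = 15625 < 987723/23 ≤ 46656 = 6⁶, so L = 6.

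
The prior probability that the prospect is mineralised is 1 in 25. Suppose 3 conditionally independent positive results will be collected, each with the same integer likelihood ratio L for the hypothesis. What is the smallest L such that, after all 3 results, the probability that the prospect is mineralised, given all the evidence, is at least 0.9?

6

Prior odds = 0.04/0.96 = 1/24.
Target odds = 0.9/0.1 = 9.
Need L³ ≥ 9 ÷ (1/24) = 216.
5³ = 125 < 216 ≤ 216 = 6³, so L = 6.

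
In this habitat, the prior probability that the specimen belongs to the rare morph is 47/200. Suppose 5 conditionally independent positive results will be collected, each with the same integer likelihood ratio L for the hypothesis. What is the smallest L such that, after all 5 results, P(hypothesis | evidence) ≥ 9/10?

2

Prior odds = 0.235/0.765 = 47/153.
Target odds = 0.9/0.1 = 9.
Need L⁵ ≥ 9 ÷ (47/153) = 1377/47.
1⁵ = 1 < 1377/47 ≤ 32 = 2⁵, so L = 2.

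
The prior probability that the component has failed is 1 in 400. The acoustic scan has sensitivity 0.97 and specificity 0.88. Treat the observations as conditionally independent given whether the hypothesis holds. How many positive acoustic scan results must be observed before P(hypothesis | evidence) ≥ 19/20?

Prior odds = 0.0025/0.9975 = 1/399.
False-positive rate = 1 − 0.88 = 0.12; likelihood ratio of a positive = 0.97/0.12 = 97/12.
Target posterior odds = 0.95/0.05 = 19.
Require (97/12)ⁿ ≥ 19 ÷ (1/399) = 7581.
(97/12)⁴ = 88529281/20736 falls short of 7581 but (97/12)⁵ ≈34510.6 reaches it, so n = 5.

5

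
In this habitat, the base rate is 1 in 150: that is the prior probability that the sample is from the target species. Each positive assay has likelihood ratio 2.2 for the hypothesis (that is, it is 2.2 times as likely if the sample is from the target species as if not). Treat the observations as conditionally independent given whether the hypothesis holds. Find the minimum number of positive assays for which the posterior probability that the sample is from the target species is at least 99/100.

13

Prior odds: (1/150) ÷ (149/150) = 1/149.
Likelihood ratio per positive assay = 2.2.
Target posterior odds = 0.99/0.01 = 99.
Require 2.2ⁿ ≥ 99 ÷ (1/149) = 14751.
2.2¹² ≈12855 falls short of 14751 but 2.2¹³ ≈28281 reaches it, so n = 13.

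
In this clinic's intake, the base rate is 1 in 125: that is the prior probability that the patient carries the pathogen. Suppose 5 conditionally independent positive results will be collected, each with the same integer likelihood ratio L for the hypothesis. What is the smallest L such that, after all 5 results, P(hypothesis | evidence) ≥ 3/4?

4

Prior odds = 0.008/0.992 = 1/124.
Target odds = 0.75/0.25 = 3.
Need L⁵ ≥ 3 ÷ (1/124) = 372.
3⁵ = 243 < 372 ≤ 1024 = 4⁵, so L = 4.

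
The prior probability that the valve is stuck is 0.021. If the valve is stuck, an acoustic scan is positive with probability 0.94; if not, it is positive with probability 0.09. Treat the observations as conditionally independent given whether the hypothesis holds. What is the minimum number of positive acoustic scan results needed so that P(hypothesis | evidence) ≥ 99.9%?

Prior odds = 0.021/0.979 = 21/979.
Likelihood ratio of a positive = 0.94/0.09 = 94/9.
Target odds: 0.999 ÷ 0.001 = 999.
Need (21/979) × (94/9)ⁿ ≥ 999, i.e. (94/9)ⁿ ≥ 326007/7.
(94/9)⁴ = 78074896/6561 falls short of 326007/7 but (94/9)⁵ ≈124287 reaches it, so n = 5.

5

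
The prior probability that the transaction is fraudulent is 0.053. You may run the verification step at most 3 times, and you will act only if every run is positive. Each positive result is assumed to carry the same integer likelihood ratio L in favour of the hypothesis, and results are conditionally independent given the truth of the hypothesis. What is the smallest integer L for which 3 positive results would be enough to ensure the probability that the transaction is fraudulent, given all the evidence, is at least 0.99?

Prior odds = 0.053/0.947 = 53/947.
Target odds = 0.99/0.01 = 99.
Need L³ ≥ 99 ÷ (53/947) = 93753/53.
12³ = 1728 < 93753/53 ≤ 2197 = 13³, so L = 13.

13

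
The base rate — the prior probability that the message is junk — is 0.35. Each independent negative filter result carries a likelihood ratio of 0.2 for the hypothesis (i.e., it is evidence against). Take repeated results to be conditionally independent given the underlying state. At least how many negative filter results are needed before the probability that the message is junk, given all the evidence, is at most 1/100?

Prior odds = 0.35/0.65 = 7/13.
Likelihood ratio per negative filter result = 0.2.
Target posterior odds = 0.01/0.99 = 1/99.
Need (7/13) × 0.2ⁿ ≤ 1/99, i.e. 0.2ⁿ ≤ 13/693.
0.2² = 0.04 is still above 13/693 but 0.2³ = 0.008 is at or below it, so n = 3.

3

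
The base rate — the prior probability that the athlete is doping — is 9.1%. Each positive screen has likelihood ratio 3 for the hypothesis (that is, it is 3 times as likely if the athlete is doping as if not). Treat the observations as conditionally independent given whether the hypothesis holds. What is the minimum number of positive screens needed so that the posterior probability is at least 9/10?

5

Prior odds: 0.091 ÷ 0.909 = 91/909.
Likelihood ratio per positive screen = 3.
Target posterior odds = 0.9/0.1 = 9.
Need (91/909) × 3ⁿ ≥ 9, i.e. 3ⁿ ≥ 8181/91.
3⁴ = 81 falls short of 8181/91 but 3⁵ = 243 reaches it, so n = 5.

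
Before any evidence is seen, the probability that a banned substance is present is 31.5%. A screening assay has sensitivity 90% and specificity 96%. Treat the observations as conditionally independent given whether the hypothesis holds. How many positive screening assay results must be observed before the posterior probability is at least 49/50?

Prior odds: 0.315 ÷ 0.685 = 63/137.
False-positive rate = 1 − 0.96 = 0.04; likelihood ratio of a positive = 0.9/0.04 = 22.5.
Target odds: 0.98 ÷ 0.02 = 49.
Require 22.5ⁿ ≥ 49 ÷ (63/137) = 959/9.
22.5¹ = 22.5 falls short of 959/9 but 22.5² = 506.25 reaches it, so n = 2.

2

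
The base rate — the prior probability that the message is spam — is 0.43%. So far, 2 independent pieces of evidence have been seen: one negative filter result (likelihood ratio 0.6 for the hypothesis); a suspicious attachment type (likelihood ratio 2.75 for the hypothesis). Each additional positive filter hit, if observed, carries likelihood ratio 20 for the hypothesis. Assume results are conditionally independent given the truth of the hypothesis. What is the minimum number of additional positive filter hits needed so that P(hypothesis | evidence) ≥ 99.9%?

Prior odds = 0.0043/0.9957 = 43/9957.
Combined Bayes factor of the evidence already in hand = 0.6 × 2.75 = 1.65.
Odds after that evidence = (43/9957) × 1.65 = 473/66380.
Target odds = 0.999/0.001 = 999.
Need 20ⁿ ≥ 999 ÷ (473/66380) = 66313620/473.
20³ = 8000 falls short of 66313620/473 but 20⁴ = 160000 reaches it, so n = 4.

4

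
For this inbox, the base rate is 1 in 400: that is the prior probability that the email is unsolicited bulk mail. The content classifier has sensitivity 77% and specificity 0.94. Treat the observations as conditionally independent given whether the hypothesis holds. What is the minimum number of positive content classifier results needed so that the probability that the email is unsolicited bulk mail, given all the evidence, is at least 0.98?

Prior odds: 0.0025 ÷ 0.9975 = 1/399.
False-positive rate = 1 − 0.94 = 0.06; likelihood ratio of a positive = 0.77/0.06 = 77/6.
Target odds: 0.98 ÷ 0.02 = 49.
Require (77/6)ⁿ ≥ 49 ÷ (1/399) = 19551.
(77/6)³ = 456533/216 falls short of 19551 but (77/6)⁴ = 35153041/1296 reaches it, so n = 4.

4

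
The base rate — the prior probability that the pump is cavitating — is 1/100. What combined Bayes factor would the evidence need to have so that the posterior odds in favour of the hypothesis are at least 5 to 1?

495

Prior odds = 0.01/0.99 = 1/99.
Target odds = 5.
Required Bayes factor = 5 ÷ (1/99) = 495.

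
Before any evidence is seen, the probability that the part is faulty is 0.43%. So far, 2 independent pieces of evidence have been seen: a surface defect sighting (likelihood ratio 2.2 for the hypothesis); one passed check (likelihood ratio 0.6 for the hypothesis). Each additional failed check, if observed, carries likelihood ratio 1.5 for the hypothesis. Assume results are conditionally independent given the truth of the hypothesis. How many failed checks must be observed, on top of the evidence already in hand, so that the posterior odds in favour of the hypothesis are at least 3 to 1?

16

Prior odds = 0.0043/0.9957 = 43/9957.
Combined Bayes factor of the evidence already in hand = 2.2 × 0.6 = 1.32.
Odds after that evidence = (43/9957) × 1.32 = 473/82975.
Target odds = 3.
Need 1.5ⁿ ≥ 3 ÷ (473/82975) = 248925/473.
1.5¹⁵ = 14348907/32768 falls short of 248925/473 but 1.5¹⁶ = 43046721/65536 reaches it, so n = 16.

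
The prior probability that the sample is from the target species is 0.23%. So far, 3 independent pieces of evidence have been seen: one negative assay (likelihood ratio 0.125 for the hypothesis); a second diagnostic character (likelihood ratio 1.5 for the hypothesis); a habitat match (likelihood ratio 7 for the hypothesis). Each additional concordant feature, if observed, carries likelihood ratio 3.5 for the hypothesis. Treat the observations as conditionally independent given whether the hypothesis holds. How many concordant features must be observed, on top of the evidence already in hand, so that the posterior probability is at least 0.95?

Prior odds = 0.0023/0.9977 = 23/9977.
Combined Bayes factor of the evidence already in hand = 0.125 × 1.5 × 7 = 1.3125.
Odds after that evidence = (23/9977) × 1.3125 = 483/159632.
Target odds = 0.95/0.05 = 19.
Need 3.5ⁿ ≥ 19 ÷ (483/159632) = 3033008/483.
3.5⁶ = 1838.265625 falls short of 3033008/483 but 3.5⁷ = 823543/128 reaches it, so n = 7.

7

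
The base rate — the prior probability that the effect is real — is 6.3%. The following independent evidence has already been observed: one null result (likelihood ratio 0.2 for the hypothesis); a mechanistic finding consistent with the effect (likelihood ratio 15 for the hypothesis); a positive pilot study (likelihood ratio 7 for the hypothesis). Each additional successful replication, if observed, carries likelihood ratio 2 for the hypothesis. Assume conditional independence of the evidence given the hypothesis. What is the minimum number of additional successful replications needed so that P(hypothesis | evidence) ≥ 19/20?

4

Prior odds = 0.063/0.937 = 63/937.
Combined Bayes factor of the evidence already in hand = 0.2 × 15 × 7 = 21.
Odds after that evidence = (63/937) × 21 = 1323/937.
Target odds = 0.95/0.05 = 19.
Need 2ⁿ ≥ 19 ÷ (1323/937) = 17803/1323.
2³ = 8 falls short of 17803/1323 but 2⁴ = 16 reaches it, so n = 4.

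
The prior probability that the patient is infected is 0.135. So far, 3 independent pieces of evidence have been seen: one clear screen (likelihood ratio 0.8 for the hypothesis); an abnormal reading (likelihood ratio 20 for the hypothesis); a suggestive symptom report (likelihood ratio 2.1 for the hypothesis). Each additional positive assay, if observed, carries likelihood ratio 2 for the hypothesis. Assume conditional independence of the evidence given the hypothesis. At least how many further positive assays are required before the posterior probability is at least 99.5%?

6

Prior odds = 0.135/0.865 = 27/173.
Combined Bayes factor of the evidence already in hand = 0.8 × 20 × 2.1 = 33.6.
Odds after that evidence = (27/173) × 33.6 = 4536/865.
Target odds = 0.995/0.005 = 199.
Need 2ⁿ ≥ 199 ÷ (4536/865) = 172135/4536.
2⁵ = 32 falls short of 172135/4536 but 2⁶ = 64 reaches it, so n = 6.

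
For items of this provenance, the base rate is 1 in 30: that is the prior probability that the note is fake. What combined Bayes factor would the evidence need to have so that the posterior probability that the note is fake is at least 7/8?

Prior odds = (1/30)/(29/30) = 1/29.
Target odds = 0.875/0.125 = 7.
Required Bayes factor = 7 ÷ (1/29) = 203.

203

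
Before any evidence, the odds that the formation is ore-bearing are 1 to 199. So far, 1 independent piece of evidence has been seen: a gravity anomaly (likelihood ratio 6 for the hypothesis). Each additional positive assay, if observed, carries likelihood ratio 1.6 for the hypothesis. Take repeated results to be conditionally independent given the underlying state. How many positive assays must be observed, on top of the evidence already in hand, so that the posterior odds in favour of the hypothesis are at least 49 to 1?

Prior odds = 1/199.
Bayes factor of the evidence already in hand = 6.
Odds after that evidence = (1/199) × 6 = 6/199.
Target odds = 49.
Need 1.6ⁿ ≥ 49 ÷ (6/199) = 9751/6.
1.6¹⁵ ≈1152.92 falls short of 9751/6 but 1.6¹⁶ ≈1844.67 reaches it, so n = 16.

16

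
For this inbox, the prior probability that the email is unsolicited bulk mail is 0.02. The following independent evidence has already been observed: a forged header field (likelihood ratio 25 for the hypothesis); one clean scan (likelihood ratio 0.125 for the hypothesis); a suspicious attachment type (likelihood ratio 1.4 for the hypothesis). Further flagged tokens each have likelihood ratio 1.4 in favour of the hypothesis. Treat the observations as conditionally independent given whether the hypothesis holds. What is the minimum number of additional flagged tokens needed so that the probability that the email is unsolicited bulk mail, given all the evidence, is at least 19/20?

16

Prior odds = 0.02/0.98 = 1/49.
Combined Bayes factor of the evidence already in hand = 25 × 0.125 × 1.4 = 4.375.
Odds after that evidence = (1/49) × 4.375 = 5/56.
Target odds = 0.95/0.05 = 19.
Need 1.4ⁿ ≥ 19 ÷ (5/56) = 212.8.
1.4¹⁵ ≈155.568 falls short of 212.8 but 1.4¹⁶ ≈217.795 reaches it, so n = 16.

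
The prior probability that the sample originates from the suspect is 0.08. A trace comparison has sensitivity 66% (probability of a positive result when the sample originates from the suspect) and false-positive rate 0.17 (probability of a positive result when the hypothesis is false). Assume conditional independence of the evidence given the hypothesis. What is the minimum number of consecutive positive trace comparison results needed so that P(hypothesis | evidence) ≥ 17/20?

4

Prior odds = 0.08/0.92 = 2/23.
Likelihood ratio of a positive result = 0.66/0.17 = 66/17.
Target posterior odds = 0.85/0.15 = 17/3.
Require (66/17)ⁿ ≥ 17/3 ÷ (2/23) = 391/6.
(66/17)³ = 287496/4913 falls short of 391/6 but (66/17)⁴ = 18974736/83521 reaches it, so n = 4.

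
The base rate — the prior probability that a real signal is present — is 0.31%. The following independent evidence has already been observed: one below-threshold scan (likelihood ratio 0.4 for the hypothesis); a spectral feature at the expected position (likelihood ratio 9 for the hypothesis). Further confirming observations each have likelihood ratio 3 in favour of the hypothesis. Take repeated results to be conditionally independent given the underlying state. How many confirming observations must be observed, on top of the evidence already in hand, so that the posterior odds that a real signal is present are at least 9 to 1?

7

Prior odds = 0.0031/0.9969 = 31/9969.
Combined Bayes factor of the evidence already in hand = 0.4 × 9 = 3.6.
Odds after that evidence = (31/9969) × 3.6 = 186/16615.
Target odds = 9.
Need 3ⁿ ≥ 9 ÷ (186/16615) = 49845/62.
3⁶ = 729 falls short of 49845/62 but 3⁷ = 2187 reaches it, so n = 7.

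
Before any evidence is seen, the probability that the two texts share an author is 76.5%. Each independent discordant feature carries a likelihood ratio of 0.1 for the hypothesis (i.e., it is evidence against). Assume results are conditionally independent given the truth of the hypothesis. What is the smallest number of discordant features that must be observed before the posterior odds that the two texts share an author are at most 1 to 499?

4

Prior odds: 0.765 ÷ 0.235 = 153/47.
Likelihood ratio per discordant feature = 0.1.
Target odds = 1/499.
Need (153/47) × 0.1ⁿ ≤ 1/499, i.e. 0.1ⁿ ≤ 47/76347.
0.1³ = 0.001 is still above 47/76347 but 0.1⁴ = 0.0001 is at or below it, so n = 4.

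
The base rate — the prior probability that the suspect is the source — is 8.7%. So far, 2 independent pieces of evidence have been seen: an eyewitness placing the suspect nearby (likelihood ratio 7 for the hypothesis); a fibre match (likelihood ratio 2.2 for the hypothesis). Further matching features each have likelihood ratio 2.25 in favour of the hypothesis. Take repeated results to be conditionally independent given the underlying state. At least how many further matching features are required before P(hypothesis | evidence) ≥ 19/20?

Prior odds = 0.087/0.913 = 87/913.
Combined Bayes factor of the evidence already in hand = 7 × 2.2 = 15.4.
Odds after that evidence = (87/913) × 15.4 = 609/415.
Target odds = 0.95/0.05 = 19.
Need 2.25ⁿ ≥ 19 ÷ (609/415) = 7885/609.
2.25³ = 11.390625 falls short of 7885/609 but 2.25⁴ = 25.62890625 reaches it, so n = 4.

4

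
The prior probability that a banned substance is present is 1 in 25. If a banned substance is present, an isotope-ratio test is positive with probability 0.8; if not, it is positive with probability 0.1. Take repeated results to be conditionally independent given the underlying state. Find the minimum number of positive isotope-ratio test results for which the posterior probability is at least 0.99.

Prior odds: 0.04 ÷ 0.96 = 1/24.
Likelihood ratio of a positive = 0.8/0.1 = 8.
Target posterior odds = 0.99/0.01 = 99.
Require 8ⁿ ≥ 99 ÷ (1/24) = 2376.
8³ = 512 falls short of 2376 but 8⁴ = 4096 reaches it, so n = 4.

4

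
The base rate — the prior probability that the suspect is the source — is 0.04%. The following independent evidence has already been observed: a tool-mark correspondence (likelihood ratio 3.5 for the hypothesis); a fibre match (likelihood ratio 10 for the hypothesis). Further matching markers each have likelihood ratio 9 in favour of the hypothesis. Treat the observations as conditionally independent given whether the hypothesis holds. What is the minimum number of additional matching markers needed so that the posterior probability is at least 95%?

4

Prior odds = 0.0004/0.9996 = 1/2499.
Combined Bayes factor of the evidence already in hand = 3.5 × 10 = 35.
Odds after that evidence = (1/2499) × 35 = 5/357.
Target odds = 0.95/0.05 = 19.
Need 9ⁿ ≥ 19 ÷ (5/357) = 1356.6.
9³ = 729 falls short of 1356.6 but 9⁴ = 6561 reaches it, so n = 4.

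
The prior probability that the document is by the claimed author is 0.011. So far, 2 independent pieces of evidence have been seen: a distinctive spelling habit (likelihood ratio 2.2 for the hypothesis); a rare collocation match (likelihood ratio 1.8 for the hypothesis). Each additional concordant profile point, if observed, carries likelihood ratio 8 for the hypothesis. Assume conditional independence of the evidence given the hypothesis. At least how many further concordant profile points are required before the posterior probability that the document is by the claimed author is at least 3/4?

3

Prior odds = 0.011/0.989 = 11/989.
Combined Bayes factor of the evidence already in hand = 2.2 × 1.8 = 3.96.
Odds after that evidence = (11/989) × 3.96 = 1089/24725.
Target odds = 0.75/0.25 = 3.
Need 8ⁿ ≥ 3 ÷ (1089/24725) = 24725/363.
8² = 64 falls short of 24725/363 but 8³ = 512 reaches it, so n = 3.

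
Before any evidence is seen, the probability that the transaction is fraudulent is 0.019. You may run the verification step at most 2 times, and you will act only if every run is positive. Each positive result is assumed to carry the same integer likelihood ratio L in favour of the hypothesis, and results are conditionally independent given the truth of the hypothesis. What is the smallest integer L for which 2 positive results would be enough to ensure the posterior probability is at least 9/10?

Prior odds = 0.019/0.981 = 19/981.
Target odds = 0.9/0.1 = 9.
Need L² ≥ 9 ÷ (19/981) = 8829/19.
21² = 441 < 8829/19 ≤ 484 = 22², so L = 22.

22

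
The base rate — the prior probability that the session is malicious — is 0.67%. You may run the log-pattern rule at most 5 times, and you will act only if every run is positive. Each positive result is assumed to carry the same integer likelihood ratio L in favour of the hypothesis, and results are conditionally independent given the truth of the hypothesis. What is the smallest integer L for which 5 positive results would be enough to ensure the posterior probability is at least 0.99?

7

Prior odds = 0.0067/0.9933 = 67/9933.
Target odds = 0.99/0.01 = 99.
Need L⁵ ≥ 99 ÷ (67/9933) = 983367/67.
6⁵ = 7776 < 983367/67 ≤ 16807 = 7⁵, so L = 7.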